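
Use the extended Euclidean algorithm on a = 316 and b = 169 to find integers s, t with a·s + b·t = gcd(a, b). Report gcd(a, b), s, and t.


Euclidean algorithm on (316, 169) — divide until remainder is 0:
  316 = 1 · 169 + 147
  169 = 1 · 147 + 22
  147 = 6 · 22 + 15
  22 = 1 · 15 + 7
  15 = 2 · 7 + 1
  7 = 7 · 1 + 0
gcd(316, 169) = 1.
Track Bezout coefficients alongside the remainders: start with r₀ = 316 = a·1 + b·0 (s = 1, t = 0) and r₁ = 169 = a·0 + b·1 (s = 0, t = 1); each new remainder r_{k+1} = r_{k-1} − q_k·r_k inherits s_{k+1} = s_{k-1} − q_k·s_k, t_{k+1} = t_{k-1} − q_k·t_k, so r_k = a·s_k + b·t_k at every step:
  q = 1: r = 147, s = 1 − 1·0 = 1, t = 0 − 1·1 = -1  (check: 316·1 + 169·(-1) = 147)
  q = 1: r = 22, s = 0 − 1·1 = -1, t = 1 − 1·(-1) = 2  (check: 316·(-1) + 169·2 = 22)
  q = 6: r = 15, s = 1 − 6·(-1) = 7, t = -1 − 6·2 = -13  (check: 316·7 + 169·(-13) = 15)
  q = 1: r = 7, s = -1 − 1·7 = -8, t = 2 − 1·(-13) = 15  (check: 316·(-8) + 169·15 = 7)
  q = 2: r = 1, s = 7 − 2·(-8) = 23, t = -13 − 2·15 = -43  (check: 316·23 + 169·(-43) = 1)
The row with r = 1 (the gcd) gives the Bezout coefficients s = 23, t = -43.
Result: 316 · (23) + 169 · (-43) = 1.

gcd(316, 169) = 1; s = 23, t = -43 (check: 316·23 + 169·(-43) = 1).


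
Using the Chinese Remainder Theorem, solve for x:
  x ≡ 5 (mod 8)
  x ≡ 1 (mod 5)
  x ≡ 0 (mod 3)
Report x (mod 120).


Moduli 8, 5, 3 are pairwise coprime; by CRT there is a unique solution modulo M = 8 · 5 · 3 = 120.
Solve pairwise, accumulating the modulus:
  Start with x ≡ 5 (mod 8).
  Combine with x ≡ 1 (mod 5): since gcd(8, 5) = 1, we get a unique residue mod 40.
    Write x = 5 + 8·t and substitute into x ≡ 1 (mod 5): 8·t ≡ 1 − 5 = -4 (mod 5).
    Reduce coefficients mod 5: 3·t ≡ 1 (mod 5).
    The inverse of 3 mod 5 is 2 (since 3·2 = 6 = 1·5 + 1), so t ≡ 2·1 = 2 ≡ 2 (mod 5).
    Then x = 5 + 8·2 = 21, valid modulo lcm(8, 5) = 40: x ≡ 21 (mod 40).
  Combine with x ≡ 0 (mod 3): since gcd(40, 3) = 1, we get a unique residue mod 120.
    Write x = 21 + 40·t and substitute into x ≡ 0 (mod 3): 40·t ≡ 0 − 21 = -21 (mod 3).
    Reduce coefficients mod 3: 1·t ≡ 0 (mod 3).
    So t ≡ 0 (mod 3).
    Then x = 21 + 40·0 = 21, valid modulo lcm(40, 3) = 120: x ≡ 21 (mod 120).
Verify: 21 mod 8 = 5 ✓, 21 mod 5 = 1 ✓, 21 mod 3 = 0 ✓.

x ≡ 21 (mod 120).


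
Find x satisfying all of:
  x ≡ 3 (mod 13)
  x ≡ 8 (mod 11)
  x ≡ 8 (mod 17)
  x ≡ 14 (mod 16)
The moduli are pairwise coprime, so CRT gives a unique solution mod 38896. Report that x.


Product of moduli M = 13 · 11 · 17 · 16 = 38896.
Merge one congruence at a time:
  Start: x ≡ 3 (mod 13).
  Combine with x ≡ 8 (mod 11); new modulus lcm = 143.
    Write x = 3 + 13·t and substitute into x ≡ 8 (mod 11): 13·t ≡ 8 − 3 = 5 (mod 11).
    Reduce coefficients mod 11: 2·t ≡ 5 (mod 11).
    The inverse of 2 mod 11 is 6 (since 2·6 = 12 = 1·11 + 1), so t ≡ 6·5 = 30 ≡ 8 (mod 11).
    Then x = 3 + 13·8 = 107, valid modulo lcm(13, 11) = 143: x ≡ 107 (mod 143).
  Combine with x ≡ 8 (mod 17); new modulus lcm = 2431.
    Write x = 107 + 143·t and substitute into x ≡ 8 (mod 17): 143·t ≡ 8 − 107 = -99 (mod 17).
    Reduce coefficients mod 17: 7·t ≡ 3 (mod 17).
    The inverse of 7 mod 17 is 5 (since 7·5 = 35 = 2·17 + 1), so t ≡ 5·3 = 15 ≡ 15 (mod 17).
    Then x = 107 + 143·15 = 2252, valid modulo lcm(143, 17) = 2431: x ≡ 2252 (mod 2431).
  Combine with x ≡ 14 (mod 16); new modulus lcm = 38896.
    Write x = 2252 + 2431·t and substitute into x ≡ 14 (mod 16): 2431·t ≡ 14 − 2252 = -2238 (mod 16).
    Reduce coefficients mod 16: 15·t ≡ 2 (mod 16).
    The inverse of 15 mod 16 is 15 (since 15·15 = 225 = 14·16 + 1), so t ≡ 15·2 = 30 ≡ 14 (mod 16).
    Then x = 2252 + 2431·14 = 36286, valid modulo lcm(2431, 16) = 38896: x ≡ 36286 (mod 38896).
Verify against each original: 36286 mod 13 = 3, 36286 mod 11 = 8, 36286 mod 17 = 8, 36286 mod 16 = 14.

x ≡ 36286 (mod 38896).


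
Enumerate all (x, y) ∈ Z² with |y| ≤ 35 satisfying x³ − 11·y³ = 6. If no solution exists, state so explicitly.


The equation is x³ - 11y³ = 6. For fixed y, x³ = 11·y³ + 6, so a solution requires the RHS to be a perfect cube.
Strategy: iterate y from -35 to 35, compute RHS = 11·y³ + 6, and check whether it is a (positive or negative) perfect cube.
Check small values of y:
  y = 0: RHS = 6 is not a perfect cube.
  y = 1: RHS = 17 is not a perfect cube.
  y = -1: RHS = -5 is not a perfect cube.
  y = 2: RHS = 94 is not a perfect cube.
  y = -2: RHS = -82 is not a perfect cube.
  y = 3: RHS = 303 is not a perfect cube.
  y = -3: RHS = -291 is not a perfect cube.
Continuing the search up to |y| = 35 finds no solutions either.
No (x, y) in the scanned range satisfies the equation.

No integer solutions with |y| ≤ 35.


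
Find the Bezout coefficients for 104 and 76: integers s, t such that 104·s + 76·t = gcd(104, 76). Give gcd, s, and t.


Euclidean algorithm on (104, 76) — divide until remainder is 0:
  104 = 1 · 76 + 28
  76 = 2 · 28 + 20
  28 = 1 · 20 + 8
  20 = 2 · 8 + 4
  8 = 2 · 4 + 0
gcd(104, 76) = 4.
Track Bezout coefficients alongside the remainders: start with r₀ = 104 = a·1 + b·0 (s = 1, t = 0) and r₁ = 76 = a·0 + b·1 (s = 0, t = 1); each new remainder r_{k+1} = r_{k-1} − q_k·r_k inherits s_{k+1} = s_{k-1} − q_k·s_k, t_{k+1} = t_{k-1} − q_k·t_k, so r_k = a·s_k + b·t_k at every step:
  q = 1: r = 28, s = 1 − 1·0 = 1, t = 0 − 1·1 = -1  (check: 104·1 + 76·(-1) = 28)
  q = 2: r = 20, s = 0 − 2·1 = -2, t = 1 − 2·(-1) = 3  (check: 104·(-2) + 76·3 = 20)
  q = 1: r = 8, s = 1 − 1·(-2) = 3, t = -1 − 1·3 = -4  (check: 104·3 + 76·(-4) = 8)
  q = 2: r = 4, s = -2 − 2·3 = -8, t = 3 − 2·(-4) = 11  (check: 104·(-8) + 76·11 = 4)
The row with r = 4 (the gcd) gives the Bezout coefficients s = -8, t = 11.
Result: 104 · (-8) + 76 · (11) = 4.

gcd(104, 76) = 4; s = -8, t = 11 (check: 104·(-8) + 76·11 = 4).


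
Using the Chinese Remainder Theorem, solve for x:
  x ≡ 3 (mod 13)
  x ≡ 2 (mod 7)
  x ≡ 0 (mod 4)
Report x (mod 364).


Moduli 13, 7, 4 are pairwise coprime; by CRT there is a unique solution modulo M = 13 · 7 · 4 = 364.
Solve pairwise, accumulating the modulus:
  Start with x ≡ 3 (mod 13).
  Combine with x ≡ 2 (mod 7): since gcd(13, 7) = 1, we get a unique residue mod 91.
    Write x = 3 + 13·t and substitute into x ≡ 2 (mod 7): 13·t ≡ 2 − 3 = -1 (mod 7).
    Reduce coefficients mod 7: 6·t ≡ 6 (mod 7).
    The inverse of 6 mod 7 is 6 (since 6·6 = 36 = 5·7 + 1), so t ≡ 6·6 = 36 ≡ 1 (mod 7).
    Then x = 3 + 13·1 = 16, valid modulo lcm(13, 7) = 91: x ≡ 16 (mod 91).
  Combine with x ≡ 0 (mod 4): since gcd(91, 4) = 1, we get a unique residue mod 364.
    Write x = 16 + 91·t and substitute into x ≡ 0 (mod 4): 91·t ≡ 0 − 16 = -16 (mod 4).
    Reduce coefficients mod 4: 3·t ≡ 0 (mod 4).
    The inverse of 3 mod 4 is 3 (since 3·3 = 9 = 2·4 + 1), so t ≡ 3·0 = 0 ≡ 0 (mod 4).
    Then x = 16 + 91·0 = 16, valid modulo lcm(91, 4) = 364: x ≡ 16 (mod 364).
Verify: 16 mod 13 = 3 ✓, 16 mod 7 = 2 ✓, 16 mod 4 = 0 ✓.

x ≡ 16 (mod 364).


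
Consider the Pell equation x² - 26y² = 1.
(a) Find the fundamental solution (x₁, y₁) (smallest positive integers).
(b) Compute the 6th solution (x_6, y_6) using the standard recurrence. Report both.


Step 1: Find the fundamental solution (x₁, y₁) of x² - 26y² = 1.
  Expand √26 as a continued fraction. a₀ = ⌊√26⌋ = 5; iterate m_{k+1} = d_k·a_k − m_k, d_{k+1} = (26 − m_{k+1}²)/d_k, a_{k+1} = ⌊(a₀ + m_{k+1})/d_{k+1}⌋ (starting m₀ = 0, d₀ = 1), with convergents p_k = a_k·p_{k-1} + p_{k-2}, q_k = a_k·q_{k-1} + q_{k-2} (p₋₁ = 1, q₋₁ = 0):
  k = 0: a₀ = 5; p₀/q₀ = 5/1; p₀² − 26·q₀² = 25 − 26 = -1.
  k = 1: m = 5, d = 1, a = ⌊(5 + 5)/1⌋ = 10; p/q = (10·5 + 1)/(10·1 + 0) = 51/10; p² − 26·q² = 2601 − 2600 = 1.
  The first convergent with p² − 26·q² = 1 gives the fundamental solution (x₁, y₁) = (51, 10).
Step 2: Apply the recurrence (x_{n+1}, y_{n+1}) = (x₁x_n + 26y₁y_n, x₁y_n + y₁x_n) repeatedly.
  From (x_1, y_1) = (51, 10): x_2 = 51·51 + 26·10·10 = 5201; y_2 = 51·10 + 10·51 = 1020.
  From (x_2, y_2) = (5201, 1020): x_3 = 51·5201 + 26·10·1020 = 530451; y_3 = 51·1020 + 10·5201 = 104030.
  From (x_3, y_3) = (530451, 104030): x_4 = 51·530451 + 26·10·104030 = 54100801; y_4 = 51·104030 + 10·530451 = 10610040.
  From (x_4, y_4) = (54100801, 10610040): x_5 = 51·54100801 + 26·10·10610040 = 5517751251; y_5 = 51·10610040 + 10·54100801 = 1082120050.
  From (x_5, y_5) = (5517751251, 1082120050): x_6 = 51·5517751251 + 26·10·1082120050 = 562756526801; y_6 = 51·1082120050 + 10·5517751251 = 110365635060.
Step 3: Verify x_6² - 26·y_6² = 316694908457124631293601 - 316694908457124631293600 = 1 (should be 1). ✓

(x_1, y_1) = (51, 10); (x_6, y_6) = (562756526801, 110365635060).


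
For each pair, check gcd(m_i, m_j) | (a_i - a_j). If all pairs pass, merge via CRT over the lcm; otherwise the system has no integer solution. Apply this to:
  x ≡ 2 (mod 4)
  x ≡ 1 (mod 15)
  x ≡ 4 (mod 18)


Moduli 4, 15, 18 are not pairwise coprime, so CRT works modulo lcm(m_i) when all pairwise compatibility conditions hold.
Pairwise compatibility: gcd(m_i, m_j) must divide a_i - a_j for every pair.
Merge one congruence at a time:
  Start: x ≡ 2 (mod 4).
  Combine with x ≡ 1 (mod 15): gcd(4, 15) = 1; 1 - 2 = -1, which IS divisible by 1, so compatible.
    Write x = 2 + 4·t and substitute into x ≡ 1 (mod 15): 4·t ≡ 1 − 2 = -1 (mod 15).
    Reduce coefficients mod 15: 4·t ≡ 14 (mod 15).
    The inverse of 4 mod 15 is 4 (since 4·4 = 16 = 1·15 + 1), so t ≡ 4·14 = 56 ≡ 11 (mod 15).
    Then x = 2 + 4·11 = 46, valid modulo lcm(4, 15) = 60: x ≡ 46 (mod 60).
  Combine with x ≡ 4 (mod 18): gcd(60, 18) = 6; 4 - 46 = -42, which IS divisible by 6, so compatible.
    Write x = 46 + 60·t and substitute into x ≡ 4 (mod 18): 60·t ≡ 4 − 46 = -42 (mod 18).
    Divide the congruence (and modulus) by g = 6: 10·t ≡ -7 (mod 3).
    Reduce coefficients mod 3: 1·t ≡ 2 (mod 3).
    So t ≡ 2 (mod 3).
    Then x = 46 + 60·2 = 166, valid modulo lcm(60, 18) = 180: x ≡ 166 (mod 180).
Verify: 166 mod 4 = 2, 166 mod 15 = 1, 166 mod 18 = 4.

x ≡ 166 (mod 180).


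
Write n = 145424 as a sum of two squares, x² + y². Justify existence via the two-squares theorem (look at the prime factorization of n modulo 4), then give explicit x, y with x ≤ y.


Step 1: Factor n = 145424 = 2^4 · 61 · 149.
Step 2: Check the mod-4 condition on each prime factor: 2 = 2 (special); 61 ≡ 1 (mod 4), exponent 1; 149 ≡ 1 (mod 4), exponent 1.
All primes ≡ 3 (mod 4) appear to even exponent (or don't appear), so by the two-squares theorem n IS expressible as a sum of two squares.
Step 3: Build a representation. Group n = k² · m with k = 4 and m = 61 · 149 = 9089 (a product of primes ≡ 1 (mod 4)); a representation of m scales to one of n via (k·x)² + (k·y)² = k²(x² + y²). Each prime p ≡ 1 (mod 4) is itself a sum of two squares; find a² by testing p − a² for a perfect square:
  61: 61 − 1² = 60, 61 − 2² = 57, 61 − 3² = 52, 61 − 4² = 45, 61 − 5² = 36 = 6² ⇒ 61 = 5² + 6².
  149: 149 − 1² = 148, 149 − 2² = 145, 149 − 3² = 140, 149 − 4² = 133, 149 − 5² = 124, 149 − 6² = 113, 149 − 7² = 100 = 10² ⇒ 149 = 7² + 10².
  Combine using the Brahmagupta–Fibonacci identity (a² + b²)(c² + d²) = (ac − bd)² + (ad + bc)² = (ac + bd)² + (ad − bc)²:
  61 · 149 = 9089: from (5² + 6²)(7² + 10²), take (5·7 − 6·10, 5·10 + 6·7) = (35 − 60, 50 + 42) = (-25, 92); dropping signs (only squares matter) gives (25, 92); check 25² + 92² = 625 + 8464 = 9089 ✓.
  Scale by k = 4: (4·25, 4·92) = (100, 368).
Step 4: Order so x ≤ y and verify: 100² + 368² = 10000 + 135424 = 145424 = n. ✓

n = 145424 = 100² + 368² (one valid representation with x ≤ y).


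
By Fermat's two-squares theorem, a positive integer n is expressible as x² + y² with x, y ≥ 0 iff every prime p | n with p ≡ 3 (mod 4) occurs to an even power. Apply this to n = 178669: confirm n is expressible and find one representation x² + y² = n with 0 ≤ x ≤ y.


Step 1: Factor n = 178669 = 29 · 61 · 101.
Step 2: Check the mod-4 condition on each prime factor: 29 ≡ 1 (mod 4), exponent 1; 61 ≡ 1 (mod 4), exponent 1; 101 ≡ 1 (mod 4), exponent 1.
All primes ≡ 3 (mod 4) appear to even exponent (or don't appear), so by the two-squares theorem n IS expressible as a sum of two squares.
Step 3: Build a representation. Here n = 29 · 61 · 101 is a product of primes ≡ 1 (mod 4). Each prime p ≡ 1 (mod 4) is itself a sum of two squares; find a² by testing p − a² for a perfect square:
  29: 29 − 1² = 28, 29 − 2² = 25 = 5² ⇒ 29 = 2² + 5².
  61: 61 − 1² = 60, 61 − 2² = 57, 61 − 3² = 52, 61 − 4² = 45, 61 − 5² = 36 = 6² ⇒ 61 = 5² + 6².
  101: 101 − 1² = 100 = 10² ⇒ 101 = 1² + 10².
  Combine using the Brahmagupta–Fibonacci identity (a² + b²)(c² + d²) = (ac − bd)² + (ad + bc)² = (ac + bd)² + (ad − bc)²:
  29 · 61 = 1769: from (2² + 5²)(5² + 6²), take (2·5 − 5·6, 2·6 + 5·5) = (10 − 30, 12 + 25) = (-20, 37); dropping signs (only squares matter) gives (20, 37); check 20² + 37² = 400 + 1369 = 1769 ✓.
  1769 · 101 = 178669: from (20² + 37²)(1² + 10²), take (20·1 − 37·10, 20·10 + 37·1) = (20 − 370, 200 + 37) = (-350, 237); dropping signs (only squares matter) gives (350, 237); check 350² + 237² = 122500 + 56169 = 178669 ✓.
Step 4: Order so x ≤ y and verify: 237² + 350² = 56169 + 122500 = 178669 = n. ✓

n = 178669 = 237² + 350² (one valid representation with x ≤ y).


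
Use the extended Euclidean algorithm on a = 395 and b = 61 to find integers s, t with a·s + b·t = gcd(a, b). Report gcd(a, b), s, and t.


Euclidean algorithm on (395, 61) — divide until remainder is 0:
  395 = 6 · 61 + 29
  61 = 2 · 29 + 3
  29 = 9 · 3 + 2
  3 = 1 · 2 + 1
  2 = 2 · 1 + 0
gcd(395, 61) = 1.
Track Bezout coefficients alongside the remainders: start with r₀ = 395 = a·1 + b·0 (s = 1, t = 0) and r₁ = 61 = a·0 + b·1 (s = 0, t = 1); each new remainder r_{k+1} = r_{k-1} − q_k·r_k inherits s_{k+1} = s_{k-1} − q_k·s_k, t_{k+1} = t_{k-1} − q_k·t_k, so r_k = a·s_k + b·t_k at every step:
  q = 6: r = 29, s = 1 − 6·0 = 1, t = 0 − 6·1 = -6  (check: 395·1 + 61·(-6) = 29)
  q = 2: r = 3, s = 0 − 2·1 = -2, t = 1 − 2·(-6) = 13  (check: 395·(-2) + 61·13 = 3)
  q = 9: r = 2, s = 1 − 9·(-2) = 19, t = -6 − 9·13 = -123  (check: 395·19 + 61·(-123) = 2)
  q = 1: r = 1, s = -2 − 1·19 = -21, t = 13 − 1·(-123) = 136  (check: 395·(-21) + 61·136 = 1)
The row with r = 1 (the gcd) gives the Bezout coefficients s = -21, t = 136.
Result: 395 · (-21) + 61 · (136) = 1.

gcd(395, 61) = 1; s = -21, t = 136 (check: 395·(-21) + 61·136 = 1).


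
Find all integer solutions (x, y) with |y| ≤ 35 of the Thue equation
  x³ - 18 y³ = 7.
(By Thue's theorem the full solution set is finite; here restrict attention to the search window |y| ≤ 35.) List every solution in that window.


The equation is x³ - 18y³ = 7. For fixed y, x³ = 18·y³ + 7, so a solution requires the RHS to be a perfect cube.
Strategy: iterate y from -35 to 35, compute RHS = 18·y³ + 7, and check whether it is a (positive or negative) perfect cube.
Check small values of y:
  y = 0: RHS = 7 is not a perfect cube.
  y = 1: RHS = 25 is not a perfect cube.
  y = -1: RHS = -11 is not a perfect cube.
  y = 2: RHS = 151 is not a perfect cube.
  y = -2: RHS = -137 is not a perfect cube.
  y = 3: RHS = 493 is not a perfect cube.
  y = -3: RHS = -479 is not a perfect cube.
Continuing the search up to |y| = 35 finds no solutions either.
No (x, y) in the scanned range satisfies the equation.

No integer solutions with |y| ≤ 35.


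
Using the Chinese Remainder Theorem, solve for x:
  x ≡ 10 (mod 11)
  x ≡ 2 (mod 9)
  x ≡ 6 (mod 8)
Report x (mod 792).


Moduli 11, 9, 8 are pairwise coprime; by CRT there is a unique solution modulo M = 11 · 9 · 8 = 792.
Solve pairwise, accumulating the modulus:
  Start with x ≡ 10 (mod 11).
  Combine with x ≡ 2 (mod 9): since gcd(11, 9) = 1, we get a unique residue mod 99.
    Write x = 10 + 11·t and substitute into x ≡ 2 (mod 9): 11·t ≡ 2 − 10 = -8 (mod 9).
    Reduce coefficients mod 9: 2·t ≡ 1 (mod 9).
    The inverse of 2 mod 9 is 5 (since 2·5 = 10 = 1·9 + 1), so t ≡ 5·1 = 5 ≡ 5 (mod 9).
    Then x = 10 + 11·5 = 65, valid modulo lcm(11, 9) = 99: x ≡ 65 (mod 99).
  Combine with x ≡ 6 (mod 8): since gcd(99, 8) = 1, we get a unique residue mod 792.
    Write x = 65 + 99·t and substitute into x ≡ 6 (mod 8): 99·t ≡ 6 − 65 = -59 (mod 8).
    Reduce coefficients mod 8: 3·t ≡ 5 (mod 8).
    The inverse of 3 mod 8 is 3 (since 3·3 = 9 = 1·8 + 1), so t ≡ 3·5 = 15 ≡ 7 (mod 8).
    Then x = 65 + 99·7 = 758, valid modulo lcm(99, 8) = 792: x ≡ 758 (mod 792).
Verify: 758 mod 11 = 10 ✓, 758 mod 9 = 2 ✓, 758 mod 8 = 6 ✓.

x ≡ 758 (mod 792).


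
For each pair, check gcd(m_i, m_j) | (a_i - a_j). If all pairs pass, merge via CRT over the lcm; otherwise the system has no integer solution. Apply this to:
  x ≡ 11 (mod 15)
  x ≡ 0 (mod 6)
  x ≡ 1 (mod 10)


Moduli 15, 6, 10 are not pairwise coprime, so CRT works modulo lcm(m_i) when all pairwise compatibility conditions hold.
Pairwise compatibility: gcd(m_i, m_j) must divide a_i - a_j for every pair.
Merge one congruence at a time:
  Start: x ≡ 11 (mod 15).
  Combine with x ≡ 0 (mod 6): gcd(15, 6) = 3, and 0 - 11 = -11 is NOT divisible by 3.
    ⇒ system is inconsistent (no integer solution).

No solution (the system is inconsistent).


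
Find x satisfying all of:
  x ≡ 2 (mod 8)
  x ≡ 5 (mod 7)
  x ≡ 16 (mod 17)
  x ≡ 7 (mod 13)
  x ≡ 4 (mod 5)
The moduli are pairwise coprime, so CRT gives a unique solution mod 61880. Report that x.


Product of moduli M = 8 · 7 · 17 · 13 · 5 = 61880.
Merge one congruence at a time:
  Start: x ≡ 2 (mod 8).
  Combine with x ≡ 5 (mod 7); new modulus lcm = 56.
    Write x = 2 + 8·t and substitute into x ≡ 5 (mod 7): 8·t ≡ 5 − 2 = 3 (mod 7).
    Reduce coefficients mod 7: 1·t ≡ 3 (mod 7).
    So t ≡ 3 (mod 7).
    Then x = 2 + 8·3 = 26, valid modulo lcm(8, 7) = 56: x ≡ 26 (mod 56).
  Combine with x ≡ 16 (mod 17); new modulus lcm = 952.
    Write x = 26 + 56·t and substitute into x ≡ 16 (mod 17): 56·t ≡ 16 − 26 = -10 (mod 17).
    Reduce coefficients mod 17: 5·t ≡ 7 (mod 17).
    The inverse of 5 mod 17 is 7 (since 5·7 = 35 = 2·17 + 1), so t ≡ 7·7 = 49 ≡ 15 (mod 17).
    Then x = 26 + 56·15 = 866, valid modulo lcm(56, 17) = 952: x ≡ 866 (mod 952).
  Combine with x ≡ 7 (mod 13); new modulus lcm = 12376.
    Write x = 866 + 952·t and substitute into x ≡ 7 (mod 13): 952·t ≡ 7 − 866 = -859 (mod 13).
    Reduce coefficients mod 13: 3·t ≡ 12 (mod 13).
    The inverse of 3 mod 13 is 9 (since 3·9 = 27 = 2·13 + 1), so t ≡ 9·12 = 108 ≡ 4 (mod 13).
    Then x = 866 + 952·4 = 4674, valid modulo lcm(952, 13) = 12376: x ≡ 4674 (mod 12376).
  Combine with x ≡ 4 (mod 5); new modulus lcm = 61880.
    Write x = 4674 + 12376·t and substitute into x ≡ 4 (mod 5): 12376·t ≡ 4 − 4674 = -4670 (mod 5).
    Reduce coefficients mod 5: 1·t ≡ 0 (mod 5).
    So t ≡ 0 (mod 5).
    Then x = 4674 + 12376·0 = 4674, valid modulo lcm(12376, 5) = 61880: x ≡ 4674 (mod 61880).
Verify against each original: 4674 mod 8 = 2, 4674 mod 7 = 5, 4674 mod 17 = 16, 4674 mod 13 = 7, 4674 mod 5 = 4.

x ≡ 4674 (mod 61880).


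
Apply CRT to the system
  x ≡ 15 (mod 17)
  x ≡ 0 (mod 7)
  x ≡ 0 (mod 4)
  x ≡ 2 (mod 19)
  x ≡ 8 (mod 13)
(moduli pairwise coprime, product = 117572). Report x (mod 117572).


Product of moduli M = 17 · 7 · 4 · 19 · 13 = 117572.
Merge one congruence at a time:
  Start: x ≡ 15 (mod 17).
  Combine with x ≡ 0 (mod 7); new modulus lcm = 119.
    Write x = 15 + 17·t and substitute into x ≡ 0 (mod 7): 17·t ≡ 0 − 15 = -15 (mod 7).
    Reduce coefficients mod 7: 3·t ≡ 6 (mod 7).
    The inverse of 3 mod 7 is 5 (since 3·5 = 15 = 2·7 + 1), so t ≡ 5·6 = 30 ≡ 2 (mod 7).
    Then x = 15 + 17·2 = 49, valid modulo lcm(17, 7) = 119: x ≡ 49 (mod 119).
  Combine with x ≡ 0 (mod 4); new modulus lcm = 476.
    Write x = 49 + 119·t and substitute into x ≡ 0 (mod 4): 119·t ≡ 0 − 49 = -49 (mod 4).
    Reduce coefficients mod 4: 3·t ≡ 3 (mod 4).
    The inverse of 3 mod 4 is 3 (since 3·3 = 9 = 2·4 + 1), so t ≡ 3·3 = 9 ≡ 1 (mod 4).
    Then x = 49 + 119·1 = 168, valid modulo lcm(119, 4) = 476: x ≡ 168 (mod 476).
  Combine with x ≡ 2 (mod 19); new modulus lcm = 9044.
    Write x = 168 + 476·t and substitute into x ≡ 2 (mod 19): 476·t ≡ 2 − 168 = -166 (mod 19).
    Reduce coefficients mod 19: 1·t ≡ 5 (mod 19).
    So t ≡ 5 (mod 19).
    Then x = 168 + 476·5 = 2548, valid modulo lcm(476, 19) = 9044: x ≡ 2548 (mod 9044).
  Combine with x ≡ 8 (mod 13); new modulus lcm = 117572.
    Write x = 2548 + 9044·t and substitute into x ≡ 8 (mod 13): 9044·t ≡ 8 − 2548 = -2540 (mod 13).
    Reduce coefficients mod 13: 9·t ≡ 8 (mod 13).
    The inverse of 9 mod 13 is 3 (since 9·3 = 27 = 2·13 + 1), so t ≡ 3·8 = 24 ≡ 11 (mod 13).
    Then x = 2548 + 9044·11 = 102032, valid modulo lcm(9044, 13) = 117572: x ≡ 102032 (mod 117572).
Verify against each original: 102032 mod 17 = 15, 102032 mod 7 = 0, 102032 mod 4 = 0, 102032 mod 19 = 2, 102032 mod 13 = 8.

x ≡ 102032 (mod 117572).


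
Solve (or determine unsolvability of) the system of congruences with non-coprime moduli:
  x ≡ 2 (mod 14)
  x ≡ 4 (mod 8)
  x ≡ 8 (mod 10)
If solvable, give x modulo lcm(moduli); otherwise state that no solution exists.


Moduli 14, 8, 10 are not pairwise coprime, so CRT works modulo lcm(m_i) when all pairwise compatibility conditions hold.
Pairwise compatibility: gcd(m_i, m_j) must divide a_i - a_j for every pair.
Merge one congruence at a time:
  Start: x ≡ 2 (mod 14).
  Combine with x ≡ 4 (mod 8): gcd(14, 8) = 2; 4 - 2 = 2, which IS divisible by 2, so compatible.
    Write x = 2 + 14·t and substitute into x ≡ 4 (mod 8): 14·t ≡ 4 − 2 = 2 (mod 8).
    Divide the congruence (and modulus) by g = 2: 7·t ≡ 1 (mod 4).
    Reduce coefficients mod 4: 3·t ≡ 1 (mod 4).
    The inverse of 3 mod 4 is 3 (since 3·3 = 9 = 2·4 + 1), so t ≡ 3·1 = 3 ≡ 3 (mod 4).
    Then x = 2 + 14·3 = 44, valid modulo lcm(14, 8) = 56: x ≡ 44 (mod 56).
  Combine with x ≡ 8 (mod 10): gcd(56, 10) = 2; 8 - 44 = -36, which IS divisible by 2, so compatible.
    Write x = 44 + 56·t and substitute into x ≡ 8 (mod 10): 56·t ≡ 8 − 44 = -36 (mod 10).
    Divide the congruence (and modulus) by g = 2: 28·t ≡ -18 (mod 5).
    Reduce coefficients mod 5: 3·t ≡ 2 (mod 5).
    The inverse of 3 mod 5 is 2 (since 3·2 = 6 = 1·5 + 1), so t ≡ 2·2 = 4 ≡ 4 (mod 5).
    Then x = 44 + 56·4 = 268, valid modulo lcm(56, 10) = 280: x ≡ 268 (mod 280).
Verify: 268 mod 14 = 2, 268 mod 8 = 4, 268 mod 10 = 8.

x ≡ 268 (mod 280).


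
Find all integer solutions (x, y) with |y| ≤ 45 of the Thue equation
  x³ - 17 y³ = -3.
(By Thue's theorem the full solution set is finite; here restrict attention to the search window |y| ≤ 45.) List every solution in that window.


The equation is x³ - 17y³ = -3. For fixed y, x³ = 17·y³ − 3, so a solution requires the RHS to be a perfect cube.
Strategy: iterate y from -45 to 45, compute RHS = 17·y³ − 3, and check whether it is a (positive or negative) perfect cube.
Check small values of y:
  y = 0: RHS = -3 is not a perfect cube.
  y = 1: RHS = 14 is not a perfect cube.
  y = -1: RHS = -20 is not a perfect cube.
  y = 2: RHS = 133 is not a perfect cube.
  y = -2: RHS = -139 is not a perfect cube.
  y = 3: RHS = 456 is not a perfect cube.
  y = -3: RHS = -462 is not a perfect cube.
Continuing the search up to |y| = 45 finds no solutions either.
No (x, y) in the scanned range satisfies the equation.

No integer solutions with |y| ≤ 45.


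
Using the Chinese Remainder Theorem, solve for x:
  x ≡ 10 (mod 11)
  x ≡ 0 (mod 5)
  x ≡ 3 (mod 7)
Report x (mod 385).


Moduli 11, 5, 7 are pairwise coprime; by CRT there is a unique solution modulo M = 11 · 5 · 7 = 385.
Solve pairwise, accumulating the modulus:
  Start with x ≡ 10 (mod 11).
  Combine with x ≡ 0 (mod 5): since gcd(11, 5) = 1, we get a unique residue mod 55.
    Write x = 10 + 11·t and substitute into x ≡ 0 (mod 5): 11·t ≡ 0 − 10 = -10 (mod 5).
    Reduce coefficients mod 5: 1·t ≡ 0 (mod 5).
    So t ≡ 0 (mod 5).
    Then x = 10 + 11·0 = 10, valid modulo lcm(11, 5) = 55: x ≡ 10 (mod 55).
  Combine with x ≡ 3 (mod 7): since gcd(55, 7) = 1, we get a unique residue mod 385.
    Write x = 10 + 55·t and substitute into x ≡ 3 (mod 7): 55·t ≡ 3 − 10 = -7 (mod 7).
    Reduce coefficients mod 7: 6·t ≡ 0 (mod 7).
    The inverse of 6 mod 7 is 6 (since 6·6 = 36 = 5·7 + 1), so t ≡ 6·0 = 0 ≡ 0 (mod 7).
    Then x = 10 + 55·0 = 10, valid modulo lcm(55, 7) = 385: x ≡ 10 (mod 385).
Verify: 10 mod 11 = 10 ✓, 10 mod 5 = 0 ✓, 10 mod 7 = 3 ✓.

x ≡ 10 (mod 385).


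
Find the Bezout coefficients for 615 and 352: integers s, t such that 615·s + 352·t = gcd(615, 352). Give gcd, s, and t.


Euclidean algorithm on (615, 352) — divide until remainder is 0:
  615 = 1 · 352 + 263
  352 = 1 · 263 + 89
  263 = 2 · 89 + 85
  89 = 1 · 85 + 4
  85 = 21 · 4 + 1
  4 = 4 · 1 + 0
gcd(615, 352) = 1.
Track Bezout coefficients alongside the remainders: start with r₀ = 615 = a·1 + b·0 (s = 1, t = 0) and r₁ = 352 = a·0 + b·1 (s = 0, t = 1); each new remainder r_{k+1} = r_{k-1} − q_k·r_k inherits s_{k+1} = s_{k-1} − q_k·s_k, t_{k+1} = t_{k-1} − q_k·t_k, so r_k = a·s_k + b·t_k at every step:
  q = 1: r = 263, s = 1 − 1·0 = 1, t = 0 − 1·1 = -1  (check: 615·1 + 352·(-1) = 263)
  q = 1: r = 89, s = 0 − 1·1 = -1, t = 1 − 1·(-1) = 2  (check: 615·(-1) + 352·2 = 89)
  q = 2: r = 85, s = 1 − 2·(-1) = 3, t = -1 − 2·2 = -5  (check: 615·3 + 352·(-5) = 85)
  q = 1: r = 4, s = -1 − 1·3 = -4, t = 2 − 1·(-5) = 7  (check: 615·(-4) + 352·7 = 4)
  q = 21: r = 1, s = 3 − 21·(-4) = 87, t = -5 − 21·7 = -152  (check: 615·87 + 352·(-152) = 1)
The row with r = 1 (the gcd) gives the Bezout coefficients s = 87, t = -152.
Result: 615 · (87) + 352 · (-152) = 1.

gcd(615, 352) = 1; s = 87, t = -152 (check: 615·87 + 352·(-152) = 1).


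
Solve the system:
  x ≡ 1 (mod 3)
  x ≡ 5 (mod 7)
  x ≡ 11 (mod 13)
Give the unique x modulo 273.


Moduli 3, 7, 13 are pairwise coprime; by CRT there is a unique solution modulo M = 3 · 7 · 13 = 273.
Solve pairwise, accumulating the modulus:
  Start with x ≡ 1 (mod 3).
  Combine with x ≡ 5 (mod 7): since gcd(3, 7) = 1, we get a unique residue mod 21.
    Write x = 1 + 3·t and substitute into x ≡ 5 (mod 7): 3·t ≡ 5 − 1 = 4 (mod 7).
    The inverse of 3 mod 7 is 5 (since 3·5 = 15 = 2·7 + 1), so t ≡ 5·4 = 20 ≡ 6 (mod 7).
    Then x = 1 + 3·6 = 19, valid modulo lcm(3, 7) = 21: x ≡ 19 (mod 21).
  Combine with x ≡ 11 (mod 13): since gcd(21, 13) = 1, we get a unique residue mod 273.
    Write x = 19 + 21·t and substitute into x ≡ 11 (mod 13): 21·t ≡ 11 − 19 = -8 (mod 13).
    Reduce coefficients mod 13: 8·t ≡ 5 (mod 13).
    The inverse of 8 mod 13 is 5 (since 8·5 = 40 = 3·13 + 1), so t ≡ 5·5 = 25 ≡ 12 (mod 13).
    Then x = 19 + 21·12 = 271, valid modulo lcm(21, 13) = 273: x ≡ 271 (mod 273).
Verify: 271 mod 3 = 1 ✓, 271 mod 7 = 5 ✓, 271 mod 13 = 11 ✓.

x ≡ 271 (mod 273).


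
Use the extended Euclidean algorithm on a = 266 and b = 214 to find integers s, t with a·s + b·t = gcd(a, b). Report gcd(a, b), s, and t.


Euclidean algorithm on (266, 214) — divide until remainder is 0:
  266 = 1 · 214 + 52
  214 = 4 · 52 + 6
  52 = 8 · 6 + 4
  6 = 1 · 4 + 2
  4 = 2 · 2 + 0
gcd(266, 214) = 2.
Track Bezout coefficients alongside the remainders: start with r₀ = 266 = a·1 + b·0 (s = 1, t = 0) and r₁ = 214 = a·0 + b·1 (s = 0, t = 1); each new remainder r_{k+1} = r_{k-1} − q_k·r_k inherits s_{k+1} = s_{k-1} − q_k·s_k, t_{k+1} = t_{k-1} − q_k·t_k, so r_k = a·s_k + b·t_k at every step:
  q = 1: r = 52, s = 1 − 1·0 = 1, t = 0 − 1·1 = -1  (check: 266·1 + 214·(-1) = 52)
  q = 4: r = 6, s = 0 − 4·1 = -4, t = 1 − 4·(-1) = 5  (check: 266·(-4) + 214·5 = 6)
  q = 8: r = 4, s = 1 − 8·(-4) = 33, t = -1 − 8·5 = -41  (check: 266·33 + 214·(-41) = 4)
  q = 1: r = 2, s = -4 − 1·33 = -37, t = 5 − 1·(-41) = 46  (check: 266·(-37) + 214·46 = 2)
The row with r = 2 (the gcd) gives the Bezout coefficients s = -37, t = 46.
Result: 266 · (-37) + 214 · (46) = 2.

gcd(266, 214) = 2; s = -37, t = 46 (check: 266·(-37) + 214·46 = 2).


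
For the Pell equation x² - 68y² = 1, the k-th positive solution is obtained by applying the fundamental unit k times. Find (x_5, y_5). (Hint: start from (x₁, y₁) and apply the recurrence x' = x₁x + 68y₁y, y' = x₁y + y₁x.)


Step 1: Find the fundamental solution (x₁, y₁) of x² - 68y² = 1.
  Expand √68 as a continued fraction. a₀ = ⌊√68⌋ = 8; iterate m_{k+1} = d_k·a_k − m_k, d_{k+1} = (68 − m_{k+1}²)/d_k, a_{k+1} = ⌊(a₀ + m_{k+1})/d_{k+1}⌋ (starting m₀ = 0, d₀ = 1), with convergents p_k = a_k·p_{k-1} + p_{k-2}, q_k = a_k·q_{k-1} + q_{k-2} (p₋₁ = 1, q₋₁ = 0):
  k = 0: a₀ = 8; p₀/q₀ = 8/1; p₀² − 68·q₀² = 64 − 68 = -4.
  k = 1: m = 8, d = 4, a = ⌊(8 + 8)/4⌋ = 4; p/q = (4·8 + 1)/(4·1 + 0) = 33/4; p² − 68·q² = 1089 − 1088 = 1.
  The first convergent with p² − 68·q² = 1 gives the fundamental solution (x₁, y₁) = (33, 4).
Step 2: Apply the recurrence (x_{n+1}, y_{n+1}) = (x₁x_n + 68y₁y_n, x₁y_n + y₁x_n) repeatedly.
  From (x_1, y_1) = (33, 4): x_2 = 33·33 + 68·4·4 = 2177; y_2 = 33·4 + 4·33 = 264.
  From (x_2, y_2) = (2177, 264): x_3 = 33·2177 + 68·4·264 = 143649; y_3 = 33·264 + 4·2177 = 17420.
  From (x_3, y_3) = (143649, 17420): x_4 = 33·143649 + 68·4·17420 = 9478657; y_4 = 33·17420 + 4·143649 = 1149456.
  From (x_4, y_4) = (9478657, 1149456): x_5 = 33·9478657 + 68·4·1149456 = 625447713; y_5 = 33·1149456 + 4·9478657 = 75846676.
Step 3: Verify x_5² - 68·y_5² = 391184841696930369 - 391184841696930368 = 1 (should be 1). ✓

(x_1, y_1) = (33, 4); (x_5, y_5) = (625447713, 75846676).


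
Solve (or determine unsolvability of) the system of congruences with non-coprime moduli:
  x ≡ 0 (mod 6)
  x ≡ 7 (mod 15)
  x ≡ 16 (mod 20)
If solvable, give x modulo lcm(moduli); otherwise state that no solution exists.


Moduli 6, 15, 20 are not pairwise coprime, so CRT works modulo lcm(m_i) when all pairwise compatibility conditions hold.
Pairwise compatibility: gcd(m_i, m_j) must divide a_i - a_j for every pair.
Merge one congruence at a time:
  Start: x ≡ 0 (mod 6).
  Combine with x ≡ 7 (mod 15): gcd(6, 15) = 3, and 7 - 0 = 7 is NOT divisible by 3.
    ⇒ system is inconsistent (no integer solution).

No solution (the system is inconsistent).


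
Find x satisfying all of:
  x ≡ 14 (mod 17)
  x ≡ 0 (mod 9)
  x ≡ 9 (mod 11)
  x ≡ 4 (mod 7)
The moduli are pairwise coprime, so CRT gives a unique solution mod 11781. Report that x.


Product of moduli M = 17 · 9 · 11 · 7 = 11781.
Merge one congruence at a time:
  Start: x ≡ 14 (mod 17).
  Combine with x ≡ 0 (mod 9); new modulus lcm = 153.
    Write x = 14 + 17·t and substitute into x ≡ 0 (mod 9): 17·t ≡ 0 − 14 = -14 (mod 9).
    Reduce coefficients mod 9: 8·t ≡ 4 (mod 9).
    The inverse of 8 mod 9 is 8 (since 8·8 = 64 = 7·9 + 1), so t ≡ 8·4 = 32 ≡ 5 (mod 9).
    Then x = 14 + 17·5 = 99, valid modulo lcm(17, 9) = 153: x ≡ 99 (mod 153).
  Combine with x ≡ 9 (mod 11); new modulus lcm = 1683.
    Write x = 99 + 153·t and substitute into x ≡ 9 (mod 11): 153·t ≡ 9 − 99 = -90 (mod 11).
    Reduce coefficients mod 11: 10·t ≡ 9 (mod 11).
    The inverse of 10 mod 11 is 10 (since 10·10 = 100 = 9·11 + 1), so t ≡ 10·9 = 90 ≡ 2 (mod 11).
    Then x = 99 + 153·2 = 405, valid modulo lcm(153, 11) = 1683: x ≡ 405 (mod 1683).
  Combine with x ≡ 4 (mod 7); new modulus lcm = 11781.
    Write x = 405 + 1683·t and substitute into x ≡ 4 (mod 7): 1683·t ≡ 4 − 405 = -401 (mod 7).
    Reduce coefficients mod 7: 3·t ≡ 5 (mod 7).
    The inverse of 3 mod 7 is 5 (since 3·5 = 15 = 2·7 + 1), so t ≡ 5·5 = 25 ≡ 4 (mod 7).
    Then x = 405 + 1683·4 = 7137, valid modulo lcm(1683, 7) = 11781: x ≡ 7137 (mod 11781).
Verify against each original: 7137 mod 17 = 14, 7137 mod 9 = 0, 7137 mod 11 = 9, 7137 mod 7 = 4.

x ≡ 7137 (mod 11781).


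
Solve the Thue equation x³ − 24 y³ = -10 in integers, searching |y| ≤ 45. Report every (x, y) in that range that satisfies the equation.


The equation is x³ - 24y³ = -10. For fixed y, x³ = 24·y³ − 10, so a solution requires the RHS to be a perfect cube.
Strategy: iterate y from -45 to 45, compute RHS = 24·y³ − 10, and check whether it is a (positive or negative) perfect cube.
Check small values of y:
  y = 0: RHS = -10 is not a perfect cube.
  y = 1: RHS = 14 is not a perfect cube.
  y = -1: RHS = -34 is not a perfect cube.
  y = 2: RHS = 182 is not a perfect cube.
  y = -2: RHS = -202 is not a perfect cube.
  y = 3: RHS = 638 is not a perfect cube.
  y = -3: RHS = -658 is not a perfect cube.
Continuing the search up to |y| = 45 finds no solutions either.
No (x, y) in the scanned range satisfies the equation.

No integer solutions with |y| ≤ 45.


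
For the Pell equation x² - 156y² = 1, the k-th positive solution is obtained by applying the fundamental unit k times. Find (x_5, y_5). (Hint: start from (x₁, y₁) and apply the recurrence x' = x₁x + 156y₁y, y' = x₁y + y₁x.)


Step 1: Find the fundamental solution (x₁, y₁) of x² - 156y² = 1.
  Expand √156 as a continued fraction. a₀ = ⌊√156⌋ = 12; iterate m_{k+1} = d_k·a_k − m_k, d_{k+1} = (156 − m_{k+1}²)/d_k, a_{k+1} = ⌊(a₀ + m_{k+1})/d_{k+1}⌋ (starting m₀ = 0, d₀ = 1), with convergents p_k = a_k·p_{k-1} + p_{k-2}, q_k = a_k·q_{k-1} + q_{k-2} (p₋₁ = 1, q₋₁ = 0):
  k = 0: a₀ = 12; p₀/q₀ = 12/1; p₀² − 156·q₀² = 144 − 156 = -12.
  k = 1: m = 12, d = 12, a = ⌊(12 + 12)/12⌋ = 2; p/q = (2·12 + 1)/(2·1 + 0) = 25/2; p² − 156·q² = 625 − 624 = 1.
  The first convergent with p² − 156·q² = 1 gives the fundamental solution (x₁, y₁) = (25, 2).
Step 2: Apply the recurrence (x_{n+1}, y_{n+1}) = (x₁x_n + 156y₁y_n, x₁y_n + y₁x_n) repeatedly.
  From (x_1, y_1) = (25, 2): x_2 = 25·25 + 156·2·2 = 1249; y_2 = 25·2 + 2·25 = 100.
  From (x_2, y_2) = (1249, 100): x_3 = 25·1249 + 156·2·100 = 62425; y_3 = 25·100 + 2·1249 = 4998.
  From (x_3, y_3) = (62425, 4998): x_4 = 25·62425 + 156·2·4998 = 3120001; y_4 = 25·4998 + 2·62425 = 249800.
  From (x_4, y_4) = (3120001, 249800): x_5 = 25·3120001 + 156·2·249800 = 155937625; y_5 = 25·249800 + 2·3120001 = 12485002.
Step 3: Verify x_5² - 156·y_5² = 24316542890640625 - 24316542890640624 = 1 (should be 1). ✓

(x_1, y_1) = (25, 2); (x_5, y_5) = (155937625, 12485002).


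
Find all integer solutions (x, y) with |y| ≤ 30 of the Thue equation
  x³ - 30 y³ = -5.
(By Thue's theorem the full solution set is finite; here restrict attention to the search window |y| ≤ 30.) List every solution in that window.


The equation is x³ - 30y³ = -5. For fixed y, x³ = 30·y³ − 5, so a solution requires the RHS to be a perfect cube.
Strategy: iterate y from -30 to 30, compute RHS = 30·y³ − 5, and check whether it is a (positive or negative) perfect cube.
Check small values of y:
  y = 0: RHS = -5 is not a perfect cube.
  y = 1: RHS = 25 is not a perfect cube.
  y = -1: RHS = -35 is not a perfect cube.
  y = 2: RHS = 235 is not a perfect cube.
  y = -2: RHS = -245 is not a perfect cube.
  y = 3: RHS = 805 is not a perfect cube.
  y = -3: RHS = -815 is not a perfect cube.
Continuing the search up to |y| = 30 finds no solutions either.
No (x, y) in the scanned range satisfies the equation.

No integer solutions with |y| ≤ 30.


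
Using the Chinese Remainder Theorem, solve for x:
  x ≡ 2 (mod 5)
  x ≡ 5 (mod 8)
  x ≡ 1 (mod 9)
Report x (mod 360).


Moduli 5, 8, 9 are pairwise coprime; by CRT there is a unique solution modulo M = 5 · 8 · 9 = 360.
Solve pairwise, accumulating the modulus:
  Start with x ≡ 2 (mod 5).
  Combine with x ≡ 5 (mod 8): since gcd(5, 8) = 1, we get a unique residue mod 40.
    Write x = 2 + 5·t and substitute into x ≡ 5 (mod 8): 5·t ≡ 5 − 2 = 3 (mod 8).
    The inverse of 5 mod 8 is 5 (since 5·5 = 25 = 3·8 + 1), so t ≡ 5·3 = 15 ≡ 7 (mod 8).
    Then x = 2 + 5·7 = 37, valid modulo lcm(5, 8) = 40: x ≡ 37 (mod 40).
  Combine with x ≡ 1 (mod 9): since gcd(40, 9) = 1, we get a unique residue mod 360.
    Write x = 37 + 40·t and substitute into x ≡ 1 (mod 9): 40·t ≡ 1 − 37 = -36 (mod 9).
    Reduce coefficients mod 9: 4·t ≡ 0 (mod 9).
    The inverse of 4 mod 9 is 7 (since 4·7 = 28 = 3·9 + 1), so t ≡ 7·0 = 0 ≡ 0 (mod 9).
    Then x = 37 + 40·0 = 37, valid modulo lcm(40, 9) = 360: x ≡ 37 (mod 360).
Verify: 37 mod 5 = 2 ✓, 37 mod 8 = 5 ✓, 37 mod 9 = 1 ✓.

x ≡ 37 (mod 360).


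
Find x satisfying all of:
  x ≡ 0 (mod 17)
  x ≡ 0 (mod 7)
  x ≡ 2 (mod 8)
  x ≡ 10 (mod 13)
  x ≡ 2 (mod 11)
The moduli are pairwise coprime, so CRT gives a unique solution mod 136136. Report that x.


Product of moduli M = 17 · 7 · 8 · 13 · 11 = 136136.
Merge one congruence at a time:
  Start: x ≡ 0 (mod 17).
  Combine with x ≡ 0 (mod 7); new modulus lcm = 119.
    Write x = 0 + 17·t and substitute into x ≡ 0 (mod 7): 17·t ≡ 0 − 0 = 0 (mod 7).
    Reduce coefficients mod 7: 3·t ≡ 0 (mod 7).
    The inverse of 3 mod 7 is 5 (since 3·5 = 15 = 2·7 + 1), so t ≡ 5·0 = 0 ≡ 0 (mod 7).
    Then x = 0 + 17·0 = 0, valid modulo lcm(17, 7) = 119: x ≡ 0 (mod 119).
  Combine with x ≡ 2 (mod 8); new modulus lcm = 952.
    Write x = 0 + 119·t and substitute into x ≡ 2 (mod 8): 119·t ≡ 2 − 0 = 2 (mod 8).
    Reduce coefficients mod 8: 7·t ≡ 2 (mod 8).
    The inverse of 7 mod 8 is 7 (since 7·7 = 49 = 6·8 + 1), so t ≡ 7·2 = 14 ≡ 6 (mod 8).
    Then x = 0 + 119·6 = 714, valid modulo lcm(119, 8) = 952: x ≡ 714 (mod 952).
  Combine with x ≡ 10 (mod 13); new modulus lcm = 12376.
    Write x = 714 + 952·t and substitute into x ≡ 10 (mod 13): 952·t ≡ 10 − 714 = -704 (mod 13).
    Reduce coefficients mod 13: 3·t ≡ 11 (mod 13).
    The inverse of 3 mod 13 is 9 (since 3·9 = 27 = 2·13 + 1), so t ≡ 9·11 = 99 ≡ 8 (mod 13).
    Then x = 714 + 952·8 = 8330, valid modulo lcm(952, 13) = 12376: x ≡ 8330 (mod 12376).
  Combine with x ≡ 2 (mod 11); new modulus lcm = 136136.
    Write x = 8330 + 12376·t and substitute into x ≡ 2 (mod 11): 12376·t ≡ 2 − 8330 = -8328 (mod 11).
    Reduce coefficients mod 11: 1·t ≡ 10 (mod 11).
    So t ≡ 10 (mod 11).
    Then x = 8330 + 12376·10 = 132090, valid modulo lcm(12376, 11) = 136136: x ≡ 132090 (mod 136136).
Verify against each original: 132090 mod 17 = 0, 132090 mod 7 = 0, 132090 mod 8 = 2, 132090 mod 13 = 10, 132090 mod 11 = 2.

x ≡ 132090 (mod 136136).


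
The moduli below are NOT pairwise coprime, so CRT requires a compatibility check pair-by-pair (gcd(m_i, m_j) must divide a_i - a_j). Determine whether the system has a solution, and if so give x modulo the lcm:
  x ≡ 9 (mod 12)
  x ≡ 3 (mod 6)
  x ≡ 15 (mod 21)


Moduli 12, 6, 21 are not pairwise coprime, so CRT works modulo lcm(m_i) when all pairwise compatibility conditions hold.
Pairwise compatibility: gcd(m_i, m_j) must divide a_i - a_j for every pair.
Merge one congruence at a time:
  Start: x ≡ 9 (mod 12).
  Combine with x ≡ 3 (mod 6): gcd(12, 6) = 6; 3 - 9 = -6, which IS divisible by 6, so compatible.
    Write x = 9 + 12·t and substitute into x ≡ 3 (mod 6): 12·t ≡ 3 − 9 = -6 (mod 6).
    Divide the congruence (and modulus) by g = 6: 2·t ≡ -1 (mod 1).
    Modulo 1 every t works; take t = 0.
    Then x = 9 + 12·0 = 9, valid modulo lcm(12, 6) = 12: x ≡ 9 (mod 12).
  Combine with x ≡ 15 (mod 21): gcd(12, 21) = 3; 15 - 9 = 6, which IS divisible by 3, so compatible.
    Write x = 9 + 12·t and substitute into x ≡ 15 (mod 21): 12·t ≡ 15 − 9 = 6 (mod 21).
    Divide the congruence (and modulus) by g = 3: 4·t ≡ 2 (mod 7).
    The inverse of 4 mod 7 is 2 (since 4·2 = 8 = 1·7 + 1), so t ≡ 2·2 = 4 ≡ 4 (mod 7).
    Then x = 9 + 12·4 = 57, valid modulo lcm(12, 21) = 84: x ≡ 57 (mod 84).
Verify: 57 mod 12 = 9, 57 mod 6 = 3, 57 mod 21 = 15.

x ≡ 57 (mod 84).
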